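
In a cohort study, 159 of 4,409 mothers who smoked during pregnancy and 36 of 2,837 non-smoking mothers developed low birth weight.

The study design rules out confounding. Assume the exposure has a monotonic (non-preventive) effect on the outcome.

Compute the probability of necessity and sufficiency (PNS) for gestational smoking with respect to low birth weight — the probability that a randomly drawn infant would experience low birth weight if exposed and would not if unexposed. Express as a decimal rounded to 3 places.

PNS ≈ 0.023

p₁ = P(outcome | exposed) = 159/4409 = 0.036063
p₀ = P(outcome | unexposed) = 36/2837 = 0.012689
Under exogeneity and monotonicity, PNS = p₁ − p₀.
PNS = 0.036063 − 0.012689 = 0.023373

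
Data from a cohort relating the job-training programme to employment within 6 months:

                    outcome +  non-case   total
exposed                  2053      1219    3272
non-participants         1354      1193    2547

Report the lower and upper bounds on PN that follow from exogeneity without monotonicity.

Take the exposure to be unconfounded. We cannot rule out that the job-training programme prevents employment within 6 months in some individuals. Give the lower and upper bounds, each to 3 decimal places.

p₁ = P(outcome | exposed) = 2053/3272 = 0.62744
p₀ = P(outcome | unexposed) = 1354/2547 = 0.53161
Under exogeneity alone the bounds on PN are max{0,(p₁−p₀)/p₁} ≤ PN ≤ min{1,(1−p₀)/p₁}.
  lower = (p₁ − p₀)/p₁ = 0.095839 / 0.62744 ≈ 0.1527
  upper = min{1, (1 − p₀)/p₁} = 0.46839 / 0.62744 ≈ 0.7465

0.153 ≤ PN ≤ 0.747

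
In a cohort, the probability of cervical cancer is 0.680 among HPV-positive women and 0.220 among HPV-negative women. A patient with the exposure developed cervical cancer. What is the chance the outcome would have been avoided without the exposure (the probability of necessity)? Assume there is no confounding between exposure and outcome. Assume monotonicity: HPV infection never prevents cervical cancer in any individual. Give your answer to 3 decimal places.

Let p₁ = 0.68, p₀ = 0.22.
Under exogeneity and monotonicity, PN = (p₁ − p₀) / p₁.
PN = (0.68 − 0.22) / 0.68 = 0.46 / 0.68 ≈ 0.6765

PN ≈ 0.676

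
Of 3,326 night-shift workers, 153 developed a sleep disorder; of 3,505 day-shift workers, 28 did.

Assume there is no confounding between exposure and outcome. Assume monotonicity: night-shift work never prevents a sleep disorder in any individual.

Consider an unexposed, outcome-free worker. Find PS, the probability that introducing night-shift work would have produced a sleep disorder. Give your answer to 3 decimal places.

PS ≈ 0.038

p₁ = P(outcome | exposed) = 153/3326 = 0.046001
p₀ = P(outcome | unexposed) = 28/3505 = 0.0079886
Under exogeneity and monotonicity, PS = (p₁ − p₀) / (1 − p₀).
PS = (0.046001 − 0.0079886) / (1 − 0.0079886) = 0.038013 / 0.99201 ≈ 0.0383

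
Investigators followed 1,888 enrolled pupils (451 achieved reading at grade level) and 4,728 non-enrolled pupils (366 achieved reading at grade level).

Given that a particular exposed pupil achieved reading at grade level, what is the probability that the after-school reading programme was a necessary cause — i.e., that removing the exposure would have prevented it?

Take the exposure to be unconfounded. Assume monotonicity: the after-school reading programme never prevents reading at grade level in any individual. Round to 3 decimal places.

p₁ = P(outcome | exposed) = 451/1888 = 0.23888
p₀ = P(outcome | unexposed) = 366/4728 = 0.077411
Under exogeneity and monotonicity, PN = (p₁ − p₀) / p₁.
PN = (0.23888 − 0.077411) / 0.23888 = 0.16147 / 0.23888 ≈ 0.6759

PN ≈ 0.676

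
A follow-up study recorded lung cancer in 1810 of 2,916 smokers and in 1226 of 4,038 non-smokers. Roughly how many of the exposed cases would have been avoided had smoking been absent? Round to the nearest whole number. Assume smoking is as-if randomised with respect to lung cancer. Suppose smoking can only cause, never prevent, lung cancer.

about 925 cases

p₁ = P(outcome | exposed) = 1810/2916 = 0.62071
p₀ = P(outcome | unexposed) = 1226/4038 = 0.30362
PN = (p₁ − p₀)/p₁ = (0.62071 − 0.30362) / 0.62071 ≈ 0.51086.
Attributable cases ≈ PN × (exposed cases) = 0.51086 × 1810 ≈ 924.66.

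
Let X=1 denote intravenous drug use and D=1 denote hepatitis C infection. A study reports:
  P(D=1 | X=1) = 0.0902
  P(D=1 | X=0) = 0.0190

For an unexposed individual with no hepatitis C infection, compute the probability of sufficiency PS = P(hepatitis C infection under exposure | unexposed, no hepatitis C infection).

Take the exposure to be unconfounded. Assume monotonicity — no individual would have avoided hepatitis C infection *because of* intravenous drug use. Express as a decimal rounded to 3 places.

PS ≈ 0.073

Let p₁ = 0.0902, p₀ = 0.019.
Under exogeneity and monotonicity, PS = (p₁ − p₀) / (1 − p₀).
PS = (0.0902 − 0.019) / (1 − 0.019) = 0.0712 / 0.981 ≈ 0.0726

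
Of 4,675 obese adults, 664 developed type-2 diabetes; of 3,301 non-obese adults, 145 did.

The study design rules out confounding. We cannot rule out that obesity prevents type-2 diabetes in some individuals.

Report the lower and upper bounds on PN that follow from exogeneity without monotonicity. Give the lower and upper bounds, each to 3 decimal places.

p₁ = P(outcome | exposed) = 664/4675 = 0.14203
p₀ = P(outcome | unexposed) = 145/3301 = 0.043926
Under exogeneity alone the bounds on PN are max{0,(p₁−p₀)/p₁} ≤ PN ≤ min{1,(1−p₀)/p₁}.
  lower = (p₁ − p₀)/p₁ = 0.098106 / 0.14203 ≈ 0.6907
  upper = min{1, (1 − p₀)/p₁} = 0.95607 / 0.14203 ≈ 6.7314 → capped at 1

0.691 ≤ PN ≤ 1.000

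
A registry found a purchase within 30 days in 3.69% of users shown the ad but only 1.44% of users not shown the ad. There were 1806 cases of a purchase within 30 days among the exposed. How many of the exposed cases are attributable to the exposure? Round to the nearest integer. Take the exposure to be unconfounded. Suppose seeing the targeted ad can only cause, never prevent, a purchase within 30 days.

about 1101 cases

p₁ = 0.0369, p₀ = 0.0144.
PN = (p₁ − p₀)/p₁ = (0.0369 − 0.0144) / 0.0369 ≈ 0.60976.
Attributable cases ≈ PN × (exposed cases) = 0.60976 × 1806 ≈ 1101.22.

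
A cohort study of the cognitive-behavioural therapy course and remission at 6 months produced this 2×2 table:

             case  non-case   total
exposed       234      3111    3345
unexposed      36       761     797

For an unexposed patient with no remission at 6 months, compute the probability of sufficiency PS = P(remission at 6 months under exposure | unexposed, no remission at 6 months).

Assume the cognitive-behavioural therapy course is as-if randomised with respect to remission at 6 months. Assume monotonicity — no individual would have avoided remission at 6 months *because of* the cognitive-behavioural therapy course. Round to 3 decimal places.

p₁ = P(outcome | exposed) = 234/3345 = 0.069955
p₀ = P(outcome | unexposed) = 36/797 = 0.045169
Under exogeneity and monotonicity, PS = (p₁ − p₀)/(1 − p₀).
PS = (0.069955 − 0.045169) / 0.95483 ≈ 0.0260

PS ≈ 0.026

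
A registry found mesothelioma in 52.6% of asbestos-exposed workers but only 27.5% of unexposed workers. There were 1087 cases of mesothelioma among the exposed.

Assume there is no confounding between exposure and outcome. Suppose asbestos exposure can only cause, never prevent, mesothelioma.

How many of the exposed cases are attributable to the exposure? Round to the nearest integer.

p₁ = 0.526, p₀ = 0.275.
PN = (p₁ − p₀)/p₁ = (0.526 − 0.275) / 0.526 ≈ 0.47719.
Attributable cases ≈ PN × (exposed cases) = 0.47719 × 1087 ≈ 518.70.

about 519 cases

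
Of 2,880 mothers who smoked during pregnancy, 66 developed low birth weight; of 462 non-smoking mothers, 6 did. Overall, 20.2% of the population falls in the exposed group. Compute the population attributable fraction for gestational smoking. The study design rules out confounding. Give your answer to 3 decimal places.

p₁ = P(outcome | exposed) = 66/2880 = 0.022917
p₀ = P(outcome | unexposed) = 6/462 = 0.012987
Overall risk P(Y=1) = π·p₁ + (1−π)·p₀ = 0.202×0.022917 + 0.798×0.012987 = 0.014993.
Under exogeneity, PAF = [P(Y=1) − p₀] / P(Y=1).
PAF = (0.014993 − 0.012987) / 0.014993 ≈ 0.1338

PAF ≈ 0.134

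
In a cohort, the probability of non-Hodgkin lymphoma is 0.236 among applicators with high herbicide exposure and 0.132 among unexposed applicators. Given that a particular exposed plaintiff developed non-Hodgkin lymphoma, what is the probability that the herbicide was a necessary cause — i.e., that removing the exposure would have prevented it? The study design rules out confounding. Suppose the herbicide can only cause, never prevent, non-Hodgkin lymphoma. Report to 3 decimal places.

Let p₁ = 0.236, p₀ = 0.132.
Under exogeneity and monotonicity, PN = (p₁ − p₀) / p₁.
PN = (0.236 − 0.132) / 0.236 = 0.104 / 0.236 ≈ 0.4407

PN ≈ 0.441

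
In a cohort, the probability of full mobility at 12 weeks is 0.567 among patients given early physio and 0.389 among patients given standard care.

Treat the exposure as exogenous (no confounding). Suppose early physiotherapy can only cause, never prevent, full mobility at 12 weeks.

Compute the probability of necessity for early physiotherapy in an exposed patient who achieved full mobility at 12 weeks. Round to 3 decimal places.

Let p₁ = 0.567, p₀ = 0.389.
Under exogeneity and monotonicity, PN = (p₁ − p₀) / p₁.
PN = (0.567 − 0.389) / 0.567 = 0.178 / 0.567 ≈ 0.3139

PN ≈ 0.314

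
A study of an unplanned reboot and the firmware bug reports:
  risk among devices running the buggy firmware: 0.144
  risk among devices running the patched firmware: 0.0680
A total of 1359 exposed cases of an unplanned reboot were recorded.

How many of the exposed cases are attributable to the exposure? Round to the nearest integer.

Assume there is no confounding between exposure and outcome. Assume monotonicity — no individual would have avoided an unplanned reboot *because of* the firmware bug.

Let p₁ = 0.144, p₀ = 0.068.
PN = (p₁ − p₀)/p₁ = (0.144 − 0.068) / 0.144 ≈ 0.52778.
Attributable cases ≈ PN × (exposed cases) = 0.52778 × 1359 ≈ 717.25.

about 717 cases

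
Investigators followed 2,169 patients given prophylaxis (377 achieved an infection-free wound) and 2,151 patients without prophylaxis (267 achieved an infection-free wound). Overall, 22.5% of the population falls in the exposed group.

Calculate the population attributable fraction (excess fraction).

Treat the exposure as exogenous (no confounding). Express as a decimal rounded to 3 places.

PAF ≈ 0.083

p₁ = P(outcome | exposed) = 377/2169 = 0.17381
p₀ = P(outcome | unexposed) = 267/2151 = 0.12413
Overall risk P(Y=1) = π·p₁ + (1−π)·p₀ = 0.225×0.17381 + 0.775×0.12413 = 0.13531.
Under exogeneity, PAF = [P(Y=1) − p₀] / P(Y=1).
PAF = (0.13531 − 0.12413) / 0.13531 ≈ 0.0826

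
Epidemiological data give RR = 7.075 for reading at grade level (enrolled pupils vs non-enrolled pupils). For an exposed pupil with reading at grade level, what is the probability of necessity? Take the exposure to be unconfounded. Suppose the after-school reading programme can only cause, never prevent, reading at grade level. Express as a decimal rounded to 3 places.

Under exogeneity and monotonicity, PN = (RR − 1) / RR = 1 − 1/RR.
PN = (7.075 − 1) / 7.075 = 6.075 / 7.075 ≈ 0.8587

PN ≈ 0.859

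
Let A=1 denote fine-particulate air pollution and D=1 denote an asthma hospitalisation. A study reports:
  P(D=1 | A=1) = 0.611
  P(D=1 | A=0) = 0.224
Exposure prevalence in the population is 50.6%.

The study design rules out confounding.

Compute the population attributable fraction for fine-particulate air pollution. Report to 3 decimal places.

PAF ≈ 0.466

Let p₁ = 0.611, p₀ = 0.224.
Overall risk P(Y=1) = π·p₁ + (1−π)·p₀ = 0.506×0.611 + 0.494×0.224 = 0.41982.
Under exogeneity, PAF = [P(Y=1) − p₀] / P(Y=1).
PAF = (0.41982 − 0.224) / 0.41982 ≈ 0.4664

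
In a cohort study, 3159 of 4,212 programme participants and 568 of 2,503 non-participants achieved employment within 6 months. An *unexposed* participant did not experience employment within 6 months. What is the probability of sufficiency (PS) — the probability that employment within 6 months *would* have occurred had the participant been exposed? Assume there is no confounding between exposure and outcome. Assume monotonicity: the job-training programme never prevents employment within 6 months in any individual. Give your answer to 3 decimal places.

p₁ = P(outcome | exposed) = 3159/4212 = 0.75
p₀ = P(outcome | unexposed) = 568/2503 = 0.22693
Under exogeneity and monotonicity, PS = (p₁ − p₀) / (1 − p₀).
PS = (0.75 − 0.22693) / (1 − 0.22693) = 0.52307 / 0.77307 ≈ 0.6766

PS ≈ 0.677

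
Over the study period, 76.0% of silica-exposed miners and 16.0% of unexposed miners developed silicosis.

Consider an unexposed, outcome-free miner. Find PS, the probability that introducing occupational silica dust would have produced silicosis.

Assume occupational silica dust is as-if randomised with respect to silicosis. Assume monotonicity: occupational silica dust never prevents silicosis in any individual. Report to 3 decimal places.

p₁ = 0.76, p₀ = 0.16.
Under exogeneity and monotonicity, PS = (p₁ − p₀) / (1 − p₀).
PS = (0.76 − 0.16) / (1 − 0.16) = 0.6 / 0.84 ≈ 0.7143

PS ≈ 0.714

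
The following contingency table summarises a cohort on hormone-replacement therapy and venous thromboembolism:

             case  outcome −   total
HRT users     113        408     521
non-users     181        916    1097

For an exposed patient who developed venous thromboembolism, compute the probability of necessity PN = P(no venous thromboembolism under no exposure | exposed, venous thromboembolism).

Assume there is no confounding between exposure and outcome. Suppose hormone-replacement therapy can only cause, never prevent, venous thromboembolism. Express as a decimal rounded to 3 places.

PN ≈ 0.239

p₁ = P(outcome | exposed) = 113/521 = 0.21689
p₀ = P(outcome | unexposed) = 181/1097 = 0.165
Under exogeneity and monotonicity, PN = (p₁ − p₀)/p₁.
PN = (0.21689 − 0.165) / 0.21689 ≈ 0.2393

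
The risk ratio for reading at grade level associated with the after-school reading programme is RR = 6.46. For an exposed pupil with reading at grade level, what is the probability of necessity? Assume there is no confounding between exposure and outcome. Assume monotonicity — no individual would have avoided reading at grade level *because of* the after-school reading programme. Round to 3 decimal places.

PN ≈ 0.845

Under exogeneity and monotonicity, PN = (RR − 1) / RR = 1 − 1/RR.
PN = (6.46 − 1) / 6.46 = 5.46 / 6.46 ≈ 0.8452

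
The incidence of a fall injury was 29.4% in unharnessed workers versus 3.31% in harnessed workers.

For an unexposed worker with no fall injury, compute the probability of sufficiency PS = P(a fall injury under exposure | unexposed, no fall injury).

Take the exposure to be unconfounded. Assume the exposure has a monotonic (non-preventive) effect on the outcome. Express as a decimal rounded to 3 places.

PS ≈ 0.270

p₁ = 0.294, p₀ = 0.0331.
Under exogeneity and monotonicity, PS = (p₁ − p₀) / (1 − p₀).
PS = (0.294 − 0.0331) / (1 − 0.0331) = 0.2609 / 0.9669 ≈ 0.2698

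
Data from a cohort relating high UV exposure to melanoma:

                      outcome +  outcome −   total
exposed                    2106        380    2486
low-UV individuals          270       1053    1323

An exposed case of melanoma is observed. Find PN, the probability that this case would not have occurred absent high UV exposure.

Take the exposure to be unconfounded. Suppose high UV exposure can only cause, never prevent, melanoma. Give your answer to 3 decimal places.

p₁ = P(outcome | exposed) = 2106/2486 = 0.84714
p₀ = P(outcome | unexposed) = 270/1323 = 0.20408
Under exogeneity and monotonicity, PN = (p₁ − p₀)/p₁.
PN = (0.84714 − 0.20408) / 0.84714 ≈ 0.7591

PN ≈ 0.759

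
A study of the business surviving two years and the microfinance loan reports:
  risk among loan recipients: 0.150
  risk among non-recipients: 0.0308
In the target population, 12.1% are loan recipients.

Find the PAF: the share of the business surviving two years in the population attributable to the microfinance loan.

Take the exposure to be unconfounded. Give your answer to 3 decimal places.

Let p₁ = 0.15, p₀ = 0.0308.
Overall risk P(Y=1) = π·p₁ + (1−π)·p₀ = 0.121×0.15 + 0.879×0.0308 = 0.045223.
Under exogeneity, PAF = [P(Y=1) − p₀] / P(Y=1).
PAF = (0.045223 − 0.0308) / 0.045223 ≈ 0.3189

PAF ≈ 0.319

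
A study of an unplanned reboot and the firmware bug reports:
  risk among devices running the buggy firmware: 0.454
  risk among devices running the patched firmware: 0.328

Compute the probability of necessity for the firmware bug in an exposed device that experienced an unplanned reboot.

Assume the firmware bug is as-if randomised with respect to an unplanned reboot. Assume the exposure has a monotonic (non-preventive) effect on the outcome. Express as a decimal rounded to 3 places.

Let p₁ = 0.454, p₀ = 0.328.
Under exogeneity and monotonicity, PN = (p₁ − p₀) / p₁.
PN = (0.454 − 0.328) / 0.454 = 0.126 / 0.454 ≈ 0.2775

PN ≈ 0.278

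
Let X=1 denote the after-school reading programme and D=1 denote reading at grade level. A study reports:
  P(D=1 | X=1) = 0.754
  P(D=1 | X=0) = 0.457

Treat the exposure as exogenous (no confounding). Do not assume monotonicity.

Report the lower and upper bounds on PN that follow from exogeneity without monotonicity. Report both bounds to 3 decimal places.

0.394 ≤ PN ≤ 0.720

Let p₁ = 0.754, p₀ = 0.457.
Under exogeneity alone the bounds on PN are max{0,(p₁−p₀)/p₁} ≤ PN ≤ min{1,(1−p₀)/p₁}.
  lower = (p₁ − p₀)/p₁ = 0.297 / 0.754 ≈ 0.3939
  upper = min{1, (1 − p₀)/p₁} = 0.543 / 0.754 ≈ 0.7202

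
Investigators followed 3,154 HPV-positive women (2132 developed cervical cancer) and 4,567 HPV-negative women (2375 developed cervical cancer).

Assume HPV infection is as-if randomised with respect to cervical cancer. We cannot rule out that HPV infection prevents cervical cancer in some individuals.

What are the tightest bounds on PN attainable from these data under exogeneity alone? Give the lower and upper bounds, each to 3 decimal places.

0.231 ≤ PN ≤ 0.710

p₁ = P(outcome | exposed) = 2132/3154 = 0.67597
p₀ = P(outcome | unexposed) = 2375/4567 = 0.52004
Under exogeneity alone the bounds on PN are max{0,(p₁−p₀)/p₁} ≤ PN ≤ min{1,(1−p₀)/p₁}.
  lower = (p₁ − p₀)/p₁ = 0.15593 / 0.67597 ≈ 0.2307
  upper = min{1, (1 − p₀)/p₁} = 0.47996 / 0.67597 ≈ 0.7100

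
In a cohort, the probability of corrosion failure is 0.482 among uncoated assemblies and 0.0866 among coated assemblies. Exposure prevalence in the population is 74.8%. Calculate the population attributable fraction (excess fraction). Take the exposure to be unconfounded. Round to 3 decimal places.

Let p₁ = 0.482, p₀ = 0.0866.
Overall risk P(Y=1) = π·p₁ + (1−π)·p₀ = 0.748×0.482 + 0.252×0.0866 = 0.38236.
Under exogeneity, PAF = [P(Y=1) − p₀] / P(Y=1).
PAF = (0.38236 − 0.0866) / 0.38236 ≈ 0.7735

PAF ≈ 0.774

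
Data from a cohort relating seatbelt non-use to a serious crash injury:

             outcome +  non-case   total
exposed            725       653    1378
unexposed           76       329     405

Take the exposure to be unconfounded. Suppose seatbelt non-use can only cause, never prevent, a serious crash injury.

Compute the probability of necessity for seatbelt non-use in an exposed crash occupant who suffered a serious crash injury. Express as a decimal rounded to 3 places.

p₁ = P(outcome | exposed) = 725/1378 = 0.52612
p₀ = P(outcome | unexposed) = 76/405 = 0.18765
Under exogeneity and monotonicity, PN = (p₁ − p₀)/p₁.
PN = (0.52612 − 0.18765) / 0.52612 ≈ 0.6433

PN ≈ 0.643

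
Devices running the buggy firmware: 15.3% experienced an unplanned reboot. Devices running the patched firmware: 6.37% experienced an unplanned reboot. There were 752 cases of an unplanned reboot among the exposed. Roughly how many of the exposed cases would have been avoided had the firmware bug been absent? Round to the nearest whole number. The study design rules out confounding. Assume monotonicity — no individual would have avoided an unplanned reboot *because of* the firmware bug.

p₁ = 0.153, p₀ = 0.0637.
PN = (p₁ − p₀)/p₁ = (0.153 − 0.0637) / 0.153 ≈ 0.58366.
Attributable cases ≈ PN × (exposed cases) = 0.58366 × 752 ≈ 438.91.

about 439 cases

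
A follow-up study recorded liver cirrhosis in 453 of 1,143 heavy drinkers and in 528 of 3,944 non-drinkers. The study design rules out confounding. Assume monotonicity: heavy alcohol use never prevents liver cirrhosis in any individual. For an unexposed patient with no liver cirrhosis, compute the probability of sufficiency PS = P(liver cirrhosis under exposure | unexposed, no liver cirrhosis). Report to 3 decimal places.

PS ≈ 0.303

p₁ = P(outcome | exposed) = 453/1143 = 0.39633
p₀ = P(outcome | unexposed) = 528/3944 = 0.13387
Under exogeneity and monotonicity, PS = (p₁ − p₀) / (1 − p₀).
PS = (0.39633 − 0.13387) / (1 − 0.13387) = 0.26245 / 0.86613 ≈ 0.3030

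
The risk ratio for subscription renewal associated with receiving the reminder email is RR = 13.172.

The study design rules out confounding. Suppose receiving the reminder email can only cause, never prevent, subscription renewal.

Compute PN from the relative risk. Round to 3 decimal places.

PN ≈ 0.924

Under exogeneity and monotonicity, PN = (RR − 1) / RR = 1 − 1/RR.
PN = (13.172 − 1) / 13.172 = 12.17 / 13.172 ≈ 0.9241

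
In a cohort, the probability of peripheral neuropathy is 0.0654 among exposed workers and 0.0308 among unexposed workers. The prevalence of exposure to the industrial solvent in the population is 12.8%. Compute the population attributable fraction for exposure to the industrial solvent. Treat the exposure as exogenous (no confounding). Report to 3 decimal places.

PAF ≈ 0.126

Let p₁ = 0.0654, p₀ = 0.0308.
Overall risk P(Y=1) = π·p₁ + (1−π)·p₀ = 0.128×0.0654 + 0.872×0.0308 = 0.035229.
Under exogeneity, PAF = [P(Y=1) − p₀] / P(Y=1).
PAF = (0.035229 − 0.0308) / 0.035229 ≈ 0.1257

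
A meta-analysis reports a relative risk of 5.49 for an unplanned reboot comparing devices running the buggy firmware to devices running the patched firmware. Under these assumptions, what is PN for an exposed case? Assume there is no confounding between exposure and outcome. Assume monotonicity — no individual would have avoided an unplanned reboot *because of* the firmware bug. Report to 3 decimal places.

Under exogeneity and monotonicity, PN = (RR − 1) / RR = 1 − 1/RR.
PN = (5.49 − 1) / 5.49 = 4.49 / 5.49 ≈ 0.8179

PN ≈ 0.818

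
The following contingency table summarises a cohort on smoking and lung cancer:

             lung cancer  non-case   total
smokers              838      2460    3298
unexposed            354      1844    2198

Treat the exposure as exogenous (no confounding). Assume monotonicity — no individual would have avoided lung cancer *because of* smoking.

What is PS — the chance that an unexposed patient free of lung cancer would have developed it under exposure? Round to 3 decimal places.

PS ≈ 0.111

p₁ = P(outcome | exposed) = 838/3298 = 0.25409
p₀ = P(outcome | unexposed) = 354/2198 = 0.16106
Under exogeneity and monotonicity, PS = (p₁ − p₀) / (1 − p₀).
PS = (0.25409 − 0.16106) / (1 − 0.16106) = 0.093038 / 0.83894 ≈ 0.1109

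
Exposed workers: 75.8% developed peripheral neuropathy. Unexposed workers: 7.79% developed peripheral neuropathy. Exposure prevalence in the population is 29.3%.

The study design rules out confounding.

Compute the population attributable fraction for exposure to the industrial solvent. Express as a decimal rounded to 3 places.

p₁ = 0.758, p₀ = 0.0779.
Overall risk P(Y=1) = π·p₁ + (1−π)·p₀ = 0.293×0.758 + 0.707×0.0779 = 0.27717.
Under exogeneity, PAF = [P(Y=1) − p₀] / P(Y=1).
PAF = (0.27717 − 0.0779) / 0.27717 ≈ 0.7189

PAF ≈ 0.719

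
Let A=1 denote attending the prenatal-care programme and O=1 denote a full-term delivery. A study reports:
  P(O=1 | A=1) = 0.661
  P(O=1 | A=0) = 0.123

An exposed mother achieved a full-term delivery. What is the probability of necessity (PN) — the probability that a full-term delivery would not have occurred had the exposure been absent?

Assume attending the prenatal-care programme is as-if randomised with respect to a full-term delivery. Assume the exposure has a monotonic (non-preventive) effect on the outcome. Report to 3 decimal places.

Let p₁ = 0.661, p₀ = 0.123.
Under exogeneity and monotonicity, PN = (p₁ − p₀) / p₁.
PN = (0.661 − 0.123) / 0.661 = 0.538 / 0.661 ≈ 0.8139

PN ≈ 0.814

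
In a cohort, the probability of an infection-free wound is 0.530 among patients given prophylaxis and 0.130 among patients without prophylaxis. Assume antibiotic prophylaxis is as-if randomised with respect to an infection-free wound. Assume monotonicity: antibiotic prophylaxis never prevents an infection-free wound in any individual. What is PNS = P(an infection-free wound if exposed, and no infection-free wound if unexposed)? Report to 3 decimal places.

Let p₁ = 0.53, p₀ = 0.13.
Under exogeneity and monotonicity, PNS = p₁ − p₀.
PNS = 0.53 − 0.13 = 0.4

PNS ≈ 0.400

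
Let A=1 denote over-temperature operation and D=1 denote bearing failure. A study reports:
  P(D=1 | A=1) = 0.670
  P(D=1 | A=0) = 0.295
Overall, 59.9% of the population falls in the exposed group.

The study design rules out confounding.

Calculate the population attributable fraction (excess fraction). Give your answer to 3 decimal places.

PAF ≈ 0.432

Let p₁ = 0.67, p₀ = 0.295.
Overall risk P(Y=1) = π·p₁ + (1−π)·p₀ = 0.599×0.67 + 0.401×0.295 = 0.51963.
Under exogeneity, PAF = [P(Y=1) − p₀] / P(Y=1).
PAF = (0.51963 − 0.295) / 0.51963 ≈ 0.4323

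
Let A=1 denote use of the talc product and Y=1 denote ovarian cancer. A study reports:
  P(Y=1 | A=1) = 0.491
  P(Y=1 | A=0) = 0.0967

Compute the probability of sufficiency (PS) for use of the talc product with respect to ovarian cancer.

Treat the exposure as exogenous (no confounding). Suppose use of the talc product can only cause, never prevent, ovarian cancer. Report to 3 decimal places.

Let p₁ = 0.491, p₀ = 0.0967.
Under exogeneity and monotonicity, PS = (p₁ − p₀) / (1 − p₀).
PS = (0.491 − 0.0967) / (1 − 0.0967) = 0.3943 / 0.9033 ≈ 0.4365

PS ≈ 0.437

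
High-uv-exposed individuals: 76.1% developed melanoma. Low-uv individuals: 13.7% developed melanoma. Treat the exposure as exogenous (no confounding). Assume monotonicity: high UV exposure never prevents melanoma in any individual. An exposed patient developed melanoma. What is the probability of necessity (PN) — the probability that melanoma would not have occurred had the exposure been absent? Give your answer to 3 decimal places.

p₁ = 0.761, p₀ = 0.137.
Under exogeneity and monotonicity, PN = (p₁ − p₀) / p₁.
PN = (0.761 − 0.137) / 0.761 = 0.624 / 0.761 ≈ 0.8200

PN ≈ 0.820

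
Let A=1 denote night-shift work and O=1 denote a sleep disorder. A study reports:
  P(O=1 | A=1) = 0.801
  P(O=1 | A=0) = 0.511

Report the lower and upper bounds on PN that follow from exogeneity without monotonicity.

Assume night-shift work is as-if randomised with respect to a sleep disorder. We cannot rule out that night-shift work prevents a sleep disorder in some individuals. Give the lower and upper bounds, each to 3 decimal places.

Let p₁ = 0.801, p₀ = 0.511.
Under exogeneity alone the bounds on PN are max{0,(p₁−p₀)/p₁} ≤ PN ≤ min{1,(1−p₀)/p₁}.
  lower = (p₁ − p₀)/p₁ = 0.29 / 0.801 ≈ 0.3620
  upper = min{1, (1 − p₀)/p₁} = 0.489 / 0.801 ≈ 0.6105

0.362 ≤ PN ≤ 0.610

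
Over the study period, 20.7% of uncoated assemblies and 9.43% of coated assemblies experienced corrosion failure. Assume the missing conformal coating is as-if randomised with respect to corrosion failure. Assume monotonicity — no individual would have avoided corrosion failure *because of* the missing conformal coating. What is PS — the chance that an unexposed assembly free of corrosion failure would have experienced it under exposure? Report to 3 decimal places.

p₁ = 0.207, p₀ = 0.0943.
Under exogeneity and monotonicity, PS = (p₁ − p₀) / (1 − p₀).
PS = (0.207 − 0.0943) / (1 − 0.0943) = 0.1127 / 0.9057 ≈ 0.1244

PS ≈ 0.124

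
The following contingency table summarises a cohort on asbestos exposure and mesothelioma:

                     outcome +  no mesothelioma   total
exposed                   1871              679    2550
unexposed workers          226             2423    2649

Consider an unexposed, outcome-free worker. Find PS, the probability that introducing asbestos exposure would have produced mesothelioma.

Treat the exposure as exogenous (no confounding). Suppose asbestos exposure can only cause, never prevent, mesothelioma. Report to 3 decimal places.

PS ≈ 0.709

p₁ = P(outcome | exposed) = 1871/2550 = 0.73373
p₀ = P(outcome | unexposed) = 226/2649 = 0.085315
Under exogeneity and monotonicity, PS = (p₁ − p₀)/(1 − p₀).
PS = (0.73373 − 0.085315) / 0.91468 ≈ 0.7089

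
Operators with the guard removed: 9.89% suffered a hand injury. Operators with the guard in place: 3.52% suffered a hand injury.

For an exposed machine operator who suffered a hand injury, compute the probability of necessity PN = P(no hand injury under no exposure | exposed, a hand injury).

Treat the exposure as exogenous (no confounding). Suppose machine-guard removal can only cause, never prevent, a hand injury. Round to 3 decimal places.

PN ≈ 0.644

p₁ = 0.0989, p₀ = 0.0352.
Under exogeneity and monotonicity, PN = (p₁ − p₀) / p₁.
PN = (0.0989 − 0.0352) / 0.0989 = 0.0637 / 0.0989 ≈ 0.6441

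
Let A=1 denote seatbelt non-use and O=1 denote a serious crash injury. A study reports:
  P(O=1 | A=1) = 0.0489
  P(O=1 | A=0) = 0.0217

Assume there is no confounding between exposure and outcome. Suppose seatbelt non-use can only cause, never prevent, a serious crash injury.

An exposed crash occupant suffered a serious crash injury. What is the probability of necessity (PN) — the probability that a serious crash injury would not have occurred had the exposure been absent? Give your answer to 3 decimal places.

PN ≈ 0.556

Let p₁ = 0.0489, p₀ = 0.0217.
Under exogeneity and monotonicity, PN = (p₁ − p₀) / p₁.
PN = (0.0489 − 0.0217) / 0.0489 = 0.0272 / 0.0489 ≈ 0.5562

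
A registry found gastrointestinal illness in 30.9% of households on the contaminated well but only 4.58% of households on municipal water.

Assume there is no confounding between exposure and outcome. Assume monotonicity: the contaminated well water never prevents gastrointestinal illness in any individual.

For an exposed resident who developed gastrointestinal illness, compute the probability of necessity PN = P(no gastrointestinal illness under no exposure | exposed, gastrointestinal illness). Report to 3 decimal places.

PN ≈ 0.852

p₁ = 0.309, p₀ = 0.0458.
Under exogeneity and monotonicity, PN = (p₁ − p₀) / p₁.
PN = (0.309 − 0.0458) / 0.309 = 0.2632 / 0.309 ≈ 0.8518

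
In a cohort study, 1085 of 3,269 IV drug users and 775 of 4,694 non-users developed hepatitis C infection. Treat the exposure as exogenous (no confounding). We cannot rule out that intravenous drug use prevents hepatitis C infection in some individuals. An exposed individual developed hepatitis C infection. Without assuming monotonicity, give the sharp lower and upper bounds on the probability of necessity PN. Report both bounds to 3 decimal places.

0.503 ≤ PN ≤ 1.000

p₁ = P(outcome | exposed) = 1085/3269 = 0.33191
p₀ = P(outcome | unexposed) = 775/4694 = 0.1651
Under exogeneity alone the bounds on PN are max{0,(p₁−p₀)/p₁} ≤ PN ≤ min{1,(1−p₀)/p₁}.
  lower = (p₁ − p₀)/p₁ = 0.1668 / 0.33191 ≈ 0.5026
  upper = min{1, (1 − p₀)/p₁} = 0.8349 / 0.33191 ≈ 2.5155 → capped at 1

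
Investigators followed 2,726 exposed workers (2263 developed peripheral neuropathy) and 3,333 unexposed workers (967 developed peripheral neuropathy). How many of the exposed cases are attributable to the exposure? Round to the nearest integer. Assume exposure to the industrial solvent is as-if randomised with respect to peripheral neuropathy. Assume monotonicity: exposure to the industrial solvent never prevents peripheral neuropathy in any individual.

p₁ = P(outcome | exposed) = 2263/2726 = 0.83015
p₀ = P(outcome | unexposed) = 967/3333 = 0.29013
PN = (p₁ − p₀)/p₁ = (0.83015 − 0.29013) / 0.83015 ≈ 0.65051.
Attributable cases ≈ PN × (exposed cases) = 0.65051 × 2263 ≈ 1472.11.

about 1472 cases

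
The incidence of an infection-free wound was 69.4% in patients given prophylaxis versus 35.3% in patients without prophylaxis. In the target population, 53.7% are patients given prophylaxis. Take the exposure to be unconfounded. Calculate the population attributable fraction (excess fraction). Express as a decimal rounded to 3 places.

PAF ≈ 0.342

p₁ = 0.694, p₀ = 0.353.
Overall risk P(Y=1) = π·p₁ + (1−π)·p₀ = 0.537×0.694 + 0.463×0.353 = 0.53612.
Under exogeneity, PAF = [P(Y=1) − p₀] / P(Y=1).
PAF = (0.53612 − 0.353) / 0.53612 ≈ 0.3416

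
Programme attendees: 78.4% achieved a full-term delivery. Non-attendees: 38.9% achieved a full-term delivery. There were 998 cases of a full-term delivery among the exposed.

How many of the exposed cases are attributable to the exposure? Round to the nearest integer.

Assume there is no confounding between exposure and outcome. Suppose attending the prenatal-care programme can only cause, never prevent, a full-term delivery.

about 503 cases

p₁ = 0.784, p₀ = 0.389.
PN = (p₁ − p₀)/p₁ = (0.784 − 0.389) / 0.784 ≈ 0.50383.
Attributable cases ≈ PN × (exposed cases) = 0.50383 × 998 ≈ 502.82.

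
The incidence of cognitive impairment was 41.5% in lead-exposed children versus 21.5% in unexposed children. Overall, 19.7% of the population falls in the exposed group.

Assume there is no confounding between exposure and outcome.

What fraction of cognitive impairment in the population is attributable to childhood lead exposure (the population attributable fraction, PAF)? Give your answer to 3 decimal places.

p₁ = 0.415, p₀ = 0.215.
Overall risk P(Y=1) = π·p₁ + (1−π)·p₀ = 0.197×0.415 + 0.803×0.215 = 0.2544.
Under exogeneity, PAF = [P(Y=1) − p₀] / P(Y=1).
PAF = (0.2544 − 0.215) / 0.2544 ≈ 0.1549

PAF ≈ 0.155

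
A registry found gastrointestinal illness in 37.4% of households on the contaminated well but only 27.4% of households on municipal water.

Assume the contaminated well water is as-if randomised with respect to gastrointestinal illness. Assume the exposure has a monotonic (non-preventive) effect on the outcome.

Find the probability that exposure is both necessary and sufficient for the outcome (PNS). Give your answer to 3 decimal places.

p₁ = 0.374, p₀ = 0.274.
Under exogeneity and monotonicity, PNS = p₁ − p₀.
PNS = 0.374 − 0.274 = 0.1

PNS ≈ 0.100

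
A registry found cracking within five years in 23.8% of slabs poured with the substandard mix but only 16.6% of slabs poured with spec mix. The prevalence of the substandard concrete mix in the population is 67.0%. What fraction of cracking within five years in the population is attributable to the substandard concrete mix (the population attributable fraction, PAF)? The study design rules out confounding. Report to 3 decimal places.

p₁ = 0.238, p₀ = 0.166.
Overall risk P(Y=1) = π·p₁ + (1−π)·p₀ = 0.67×0.238 + 0.33×0.166 = 0.21424.
Under exogeneity, PAF = [P(Y=1) − p₀] / P(Y=1).
PAF = (0.21424 − 0.166) / 0.21424 ≈ 0.2252

PAF ≈ 0.225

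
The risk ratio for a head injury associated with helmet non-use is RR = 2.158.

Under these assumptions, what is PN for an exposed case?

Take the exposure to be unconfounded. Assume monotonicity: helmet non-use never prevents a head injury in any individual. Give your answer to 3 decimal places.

PN ≈ 0.537

Under exogeneity and monotonicity, PN = (RR − 1) / RR = 1 − 1/RR.
PN = (2.158 − 1) / 2.158 = 1.158 / 2.158 ≈ 0.5366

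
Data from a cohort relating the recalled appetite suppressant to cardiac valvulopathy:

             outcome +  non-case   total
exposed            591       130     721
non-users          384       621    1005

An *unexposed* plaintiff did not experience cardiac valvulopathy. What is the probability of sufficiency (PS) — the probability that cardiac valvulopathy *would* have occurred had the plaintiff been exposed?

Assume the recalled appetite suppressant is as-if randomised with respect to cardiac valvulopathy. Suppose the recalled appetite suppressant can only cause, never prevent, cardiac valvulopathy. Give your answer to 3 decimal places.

p₁ = P(outcome | exposed) = 591/721 = 0.81969
p₀ = P(outcome | unexposed) = 384/1005 = 0.38209
Under exogeneity and monotonicity, PS = (p₁ − p₀) / (1 − p₀).
PS = (0.81969 − 0.38209) / (1 − 0.38209) = 0.43761 / 0.61791 ≈ 0.7082

PS ≈ 0.708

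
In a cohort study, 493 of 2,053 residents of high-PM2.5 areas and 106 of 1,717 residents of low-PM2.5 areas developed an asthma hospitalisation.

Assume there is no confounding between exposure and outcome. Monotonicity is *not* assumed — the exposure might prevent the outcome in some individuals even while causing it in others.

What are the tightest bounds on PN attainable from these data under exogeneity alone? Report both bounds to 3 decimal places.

p₁ = P(outcome | exposed) = 493/2053 = 0.24014
p₀ = P(outcome | unexposed) = 106/1717 = 0.061736
Under exogeneity alone the bounds on PN are max{0,(p₁−p₀)/p₁} ≤ PN ≤ min{1,(1−p₀)/p₁}.
  lower = (p₁ − p₀)/p₁ = 0.1784 / 0.24014 ≈ 0.7429
  upper = min{1, (1 − p₀)/p₁} = 0.93826 / 0.24014 ≈ 3.9072 → capped at 1

0.743 ≤ PN ≤ 1.000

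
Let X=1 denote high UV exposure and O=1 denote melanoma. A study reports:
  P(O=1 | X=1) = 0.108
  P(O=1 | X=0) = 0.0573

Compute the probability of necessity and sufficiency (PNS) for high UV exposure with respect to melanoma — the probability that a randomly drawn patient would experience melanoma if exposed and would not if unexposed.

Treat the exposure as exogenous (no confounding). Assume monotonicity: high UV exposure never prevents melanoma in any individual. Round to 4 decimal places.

Let p₁ = 0.108, p₀ = 0.0573.
Under exogeneity and monotonicity, PNS = p₁ − p₀.
PNS = 0.108 − 0.0573 = 0.0507

PNS ≈ 0.0507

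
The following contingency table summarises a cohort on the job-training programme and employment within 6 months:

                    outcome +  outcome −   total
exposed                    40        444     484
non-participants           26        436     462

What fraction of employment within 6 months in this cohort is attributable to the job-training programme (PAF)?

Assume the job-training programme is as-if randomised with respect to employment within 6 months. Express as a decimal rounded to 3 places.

PAF ≈ 0.193

p₁ = P(outcome | exposed) = 40/484 = 0.082645
p₀ = P(outcome | unexposed) = 26/462 = 0.056277
Exposure prevalence π = 484/946 = 0.51163; overall risk P(Y=1) = 0.069767.
Under exogeneity, PAF = [P(Y=1) − p₀]/P(Y=1).
PAF = (0.069767 − 0.056277) / 0.069767 ≈ 0.1934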